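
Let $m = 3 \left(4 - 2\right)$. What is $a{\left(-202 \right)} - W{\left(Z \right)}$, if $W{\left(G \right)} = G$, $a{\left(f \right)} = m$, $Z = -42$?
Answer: $48$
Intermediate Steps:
$m = 6$ ($m = 3 \cdot 2 = 6$)
$a{\left(f \right)} = 6$
$a{\left(-202 \right)} - W{\left(Z \right)} = 6 - -42 = 6 + 42 = 48$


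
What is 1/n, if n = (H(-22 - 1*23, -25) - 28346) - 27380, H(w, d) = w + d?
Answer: -1/55796 ≈ -1.7922e-5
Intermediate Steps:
H(w, d) = d + w
n = -55796 (n = ((-25 + (-22 - 1*23)) - 28346) - 27380 = ((-25 + (-22 - 23)) - 28346) - 27380 = ((-25 - 45) - 28346) - 27380 = (-70 - 28346) - 27380 = -28416 - 27380 = -55796)
1/n = 1/(-55796) = -1/55796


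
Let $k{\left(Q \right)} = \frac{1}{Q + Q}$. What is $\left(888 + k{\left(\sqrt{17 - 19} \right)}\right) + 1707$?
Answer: $2595 - \frac{i \sqrt{2}}{4} \approx 2595.0 - 0.35355 i$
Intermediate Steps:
$k{\left(Q \right)} = \frac{1}{2 Q}$
$\left(888 + k{\left(\sqrt{17 - 19} \right)}\right) + 1707 = \left(888 + \frac{1}{2 \sqrt{17 - 19}}\right) + 1707 = \left(888 + \frac{1}{2 \sqrt{-2}}\right) + 1707 = \left(888 + \frac{1}{2 i \sqrt{2}}\right) + 1707 = \left(888 + \frac{\left(- \frac{1}{2}\right) i \sqrt{2}}{2}\right) + 1707 = \left(888 - \frac{i \sqrt{2}}{4}\right) + 1707 = 2595 - \frac{i \sqrt{2}}{4}$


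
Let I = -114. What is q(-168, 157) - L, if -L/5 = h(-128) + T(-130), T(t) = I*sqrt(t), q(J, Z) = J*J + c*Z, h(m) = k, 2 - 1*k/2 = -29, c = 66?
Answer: 38896 - 570*I*sqrt(130) ≈ 38896.0 - 6499.0*I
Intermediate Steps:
k = 62 (k = 4 - 2*(-29) = 4 + 58 = 62)
h(m) = 62
q(J, Z) = J**2 + 66*Z (q(J, Z) = J*J + 66*Z = J**2 + 66*Z)
T(t) = -114*sqrt(t)
L = -310 + 570*I*sqrt(130) (L = -5*(62 - 114*I*sqrt(130)) = -310 + 570*I*sqrt(130) ≈ -310.0 + 6499.0*I)
q(-168, 157) - L = ((-168)**2 + 66*157) - (-310 + 570*I*sqrt(130)) = (28224 + 10362) + (310 - 570*I*sqrt(130)) = 38586 + (310 - 570*I*sqrt(130)) = 38896 - 570*I*sqrt(130)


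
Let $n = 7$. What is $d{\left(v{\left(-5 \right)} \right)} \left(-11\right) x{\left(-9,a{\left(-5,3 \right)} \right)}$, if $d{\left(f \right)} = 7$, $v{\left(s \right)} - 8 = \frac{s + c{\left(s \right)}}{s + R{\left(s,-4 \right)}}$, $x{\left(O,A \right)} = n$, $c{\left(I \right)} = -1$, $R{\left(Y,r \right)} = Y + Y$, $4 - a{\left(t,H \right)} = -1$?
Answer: $-539$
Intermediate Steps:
$a{\left(t,H \right)} = 5$ ($a{\left(t,H \right)} = 4 - -1 = 4 + 1 = 5$)
$R{\left(Y,r \right)} = 2 Y$
$x{\left(O,A \right)} = 7$
$v{\left(s \right)} = 8 + \frac{-1 + s}{3 s}$ ($v{\left(s \right)} = 8 + \frac{s - 1}{s + 2 s} = 8 + \frac{-1 + s}{3 s}$)
$d{\left(v{\left(-5 \right)} \right)} \left(-11\right) x{\left(-9,a{\left(-5,3 \right)} \right)} = 7 \left(-11\right) 7 = \left(-77\right) 7 = -539$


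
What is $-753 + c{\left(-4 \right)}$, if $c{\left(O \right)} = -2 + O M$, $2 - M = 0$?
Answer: $-763$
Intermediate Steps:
$M = 2$ ($M = 2 - 0 = 2 + 0 = 2$)
$c{\left(O \right)} = -2 + 2 O$ ($c{\left(O \right)} = -2 + O 2 = -2 + 2 O$)
$-753 + c{\left(-4 \right)} = -753 + \left(-2 + 2 \left(-4\right)\right) = -753 - 10 = -763$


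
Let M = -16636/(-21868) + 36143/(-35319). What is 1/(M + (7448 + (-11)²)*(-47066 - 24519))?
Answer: -193088973/104620792957361705 ≈ -1.8456e-9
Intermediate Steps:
M = -50702060/193088973 (M = -16636*(-1/21868) + 36143*(-1/35319) = 4159/5467 - 36143/35319 = -50702060/193088973 ≈ -0.26258)
1/(M + (7448 + (-11)²)*(-47066 - 24519)) = 1/(-50702060/193088973 + (7448 + (-11)²)*(-47066 - 24519)) = 1/(-50702060/193088973 + (7448 + 121)*(-71585)) = 1/(-50702060/193088973 + 7569*(-71585)) = 1/(-50702060/193088973 - 541826865) = 1/(-104620792957361705/193088973) = -193088973/104620792957361705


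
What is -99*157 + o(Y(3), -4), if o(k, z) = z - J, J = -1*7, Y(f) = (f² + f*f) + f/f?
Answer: -15540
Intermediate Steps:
Y(f) = 1 + 2*f² (Y(f) = (f² + f²) + 1 = 2*f² + 1 = 1 + 2*f²)
J = -7
o(k, z) = 7 + z (o(k, z) = z - 1*(-7) = z + 7 = 7 + z)
-99*157 + o(Y(3), -4) = -99*157 + (7 - 4) = -15543 + 3 = -15540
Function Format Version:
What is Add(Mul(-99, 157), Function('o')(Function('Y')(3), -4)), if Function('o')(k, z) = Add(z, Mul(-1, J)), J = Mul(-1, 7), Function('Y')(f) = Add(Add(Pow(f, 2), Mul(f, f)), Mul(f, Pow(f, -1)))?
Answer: -15540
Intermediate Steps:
Function('Y')(f) = Add(1, Mul(2, Pow(f, 2))) (Function('Y')(f) = Add(Add(Pow(f, 2), Pow(f, 2)), 1) = Add(Mul(2, Pow(f, 2)), 1) = Add(1, Mul(2, Pow(f, 2))))
J = -7
Function('o')(k, z) = Add(7, z) (Function('o')(k, z) = Add(z, Mul(-1, -7)) = Add(z, 7) = Add(7, z))
Add(Mul(-99, 157), Function('o')(Function('Y')(3), -4)) = Add(Mul(-99, 157), Add(7, -4)) = Add(-15543, 3) = -15540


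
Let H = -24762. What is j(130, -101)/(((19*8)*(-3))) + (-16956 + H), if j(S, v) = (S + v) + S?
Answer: -6341189/152 ≈ -41718.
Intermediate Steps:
j(S, v) = v + 2*S
j(130, -101)/(((19*8)*(-3))) + (-16956 + H) = (-101 + 2*130)/(((19*8)*(-3))) + (-16956 - 24762) = (-101 + 260)/((152*(-3))) - 41718 = 159/(-456) - 41718 = 159*(-1/456) - 41718 = -53/152 - 41718 = -6341189/152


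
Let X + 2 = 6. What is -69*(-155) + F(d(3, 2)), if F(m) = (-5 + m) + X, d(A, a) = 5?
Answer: 10699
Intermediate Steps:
X = 4 (X = -2 + 6 = 4)
F(m) = -1 + m (F(m) = (-5 + m) + 4 = -1 + m)
-69*(-155) + F(d(3, 2)) = -69*(-155) + (-1 + 5) = 10695 + 4 = 10699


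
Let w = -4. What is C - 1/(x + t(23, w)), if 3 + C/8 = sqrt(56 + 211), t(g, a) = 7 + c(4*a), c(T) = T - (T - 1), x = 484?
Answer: -11809/492 + 8*sqrt(267) ≈ 106.72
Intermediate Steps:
c(T) = 1 (c(T) = T - (-1 + T) = T + (1 - T) = 1)
t(g, a) = 8 (t(g, a) = 7 + 1 = 8)
C = -24 + 8*sqrt(267) (C = -24 + 8*sqrt(56 + 211) = -24 + 8*sqrt(267) ≈ 106.72)
C - 1/(x + t(23, w)) = (-24 + 8*sqrt(267)) - 1/(484 + 8) = (-24 + 8*sqrt(267)) - 1/492 = -11809/492 + 8*sqrt(267)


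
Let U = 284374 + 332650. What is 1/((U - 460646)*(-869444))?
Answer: -1/135961913832 ≈ -7.3550e-12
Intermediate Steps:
U = 617024
1/((U - 460646)*(-869444)) = 1/((617024 - 460646)*(-869444)) = -1/869444/156378 = (1/156378)*(-1/869444) = -1/135961913832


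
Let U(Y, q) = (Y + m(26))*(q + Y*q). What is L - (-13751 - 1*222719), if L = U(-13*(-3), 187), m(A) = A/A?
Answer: 535670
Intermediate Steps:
m(A) = 1
U(Y, q) = (1 + Y)*(q + Y*q) (U(Y, q) = (Y + 1)*(q + Y*q) = (1 + Y)*(q + Y*q))
L = 299200 (L = 187*(1 + (-13*(-3))**2 + 2*(-13*(-3))) = 187*(1 + 39**2 + 2*39) = 187*(1 + 1521 + 78) = 187*1600 = 299200)
L - (-13751 - 1*222719) = 299200 - (-13751 - 1*222719) = 299200 - (-13751 - 222719) = 299200 - 1*(-236470) = 299200 + 236470 = 535670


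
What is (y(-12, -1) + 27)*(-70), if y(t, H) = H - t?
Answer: -2660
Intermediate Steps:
(y(-12, -1) + 27)*(-70) = ((-1 - 1*(-12)) + 27)*(-70) = ((-1 + 12) + 27)*(-70) = (11 + 27)*(-70) = 38*(-70) = -2660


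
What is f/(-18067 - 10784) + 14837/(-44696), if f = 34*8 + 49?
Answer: -3985673/11617336 ≈ -0.34308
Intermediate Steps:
f = 321 (f = 272 + 49 = 321)
f/(-18067 - 10784) + 14837/(-44696) = 321/(-18067 - 10784) + 14837/(-44696) = 321/(-28851) + 14837*(-1/44696) = 321*(-1/28851) - 401/1208 = -107/9617 - 401/1208 = -3985673/11617336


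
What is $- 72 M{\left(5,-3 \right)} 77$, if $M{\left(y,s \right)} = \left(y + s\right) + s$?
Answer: $5544$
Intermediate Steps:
$M{\left(y,s \right)} = y + 2 s$ ($M{\left(y,s \right)} = \left(s + y\right) + s = y + 2 s$)
$- 72 M{\left(5,-3 \right)} 77 = - 72 \left(5 + 2 \left(-3\right)\right) 77 = - 72 \left(5 - 6\right) 77 = \left(-72\right) \left(-1\right) 77 = 72 \cdot 77 = 5544$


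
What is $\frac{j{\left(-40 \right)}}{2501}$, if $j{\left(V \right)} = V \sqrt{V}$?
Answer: $- \frac{80 i \sqrt{10}}{2501} \approx - 0.10115 i$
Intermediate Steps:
$j{\left(V \right)} = V^{\frac{3}{2}}$
$\frac{j{\left(-40 \right)}}{2501} = \frac{\left(-40\right)^{\frac{3}{2}}}{2501} = - 80 i \sqrt{10} \cdot \frac{1}{2501} = - \frac{80 i \sqrt{10}}{2501}$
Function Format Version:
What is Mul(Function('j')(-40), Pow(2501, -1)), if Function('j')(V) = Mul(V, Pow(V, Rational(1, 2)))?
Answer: Mul(Rational(-80, 2501), I, Pow(10, Rational(1, 2))) ≈ Mul(-0.10115, I)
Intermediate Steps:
Function('j')(V) = Pow(V, Rational(3, 2))
Mul(Function('j')(-40), Pow(2501, -1)) = Mul(Pow(-40, Rational(3, 2)), Pow(2501, -1)) = Mul(Mul(-80, I, Pow(10, Rational(1, 2))), Rational(1, 2501)) = Mul(Rational(-80, 2501), I, Pow(10, Rational(1, 2)))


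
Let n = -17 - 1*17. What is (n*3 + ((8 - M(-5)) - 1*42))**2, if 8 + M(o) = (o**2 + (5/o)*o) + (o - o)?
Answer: 24964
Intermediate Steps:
n = -34 (n = -17 - 17 = -34)
M(o) = -3 + o**2 (M(o) = -8 + ((o**2 + (5/o)*o) + (o - o)) = -8 + ((o**2 + 5) + 0) = -8 + ((5 + o**2) + 0) = -8 + (5 + o**2) = -3 + o**2)
(n*3 + ((8 - M(-5)) - 1*42))**2 = (-34*3 + ((8 - (-3 + (-5)**2)) - 1*42))**2 = (-102 + ((8 - (-3 + 25)) - 42))**2 = (-102 + ((8 - 1*22) - 42))**2 = (-102 + ((8 - 22) - 42))**2 = (-102 + (-14 - 42))**2 = (-102 - 56)**2 = (-158)**2 = 24964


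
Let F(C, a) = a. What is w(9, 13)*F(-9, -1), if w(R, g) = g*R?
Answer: -117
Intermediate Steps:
w(R, g) = R*g
w(9, 13)*F(-9, -1) = (9*13)*(-1) = 117*(-1) = -117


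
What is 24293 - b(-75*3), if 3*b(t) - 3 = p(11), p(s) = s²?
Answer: 72755/3 ≈ 24252.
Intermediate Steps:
b(t) = 124/3 (b(t) = 1 + (⅓)*11² = 1 + (⅓)*121 = 1 + 121/3 = 124/3)
24293 - b(-75*3) = 24293 - 1*124/3 = 24293 - 124/3 = 72755/3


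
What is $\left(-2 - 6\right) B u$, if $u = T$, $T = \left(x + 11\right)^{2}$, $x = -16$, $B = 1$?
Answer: $-200$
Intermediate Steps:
$T = 25$ ($T = \left(-16 + 11\right)^{2} = \left(-5\right)^{2} = 25$)
$u = 25$
$\left(-2 - 6\right) B u = \left(-2 - 6\right) 1 \cdot 25 = \left(-8\right) 1 \cdot 25 = \left(-8\right) 25 = -200$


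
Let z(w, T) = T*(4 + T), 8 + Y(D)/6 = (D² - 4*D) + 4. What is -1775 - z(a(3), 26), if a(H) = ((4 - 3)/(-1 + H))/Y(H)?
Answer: -2555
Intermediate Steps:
Y(D) = -24 - 24*D + 6*D² (Y(D) = -48 + 6*((D² - 4*D) + 4) = -48 + 6*(4 + D² - 4*D) = -48 + (24 - 24*D + 6*D²) = -24 - 24*D + 6*D²)
a(H) = 1/((-1 + H)*(-24 - 24*H + 6*H²)) (a(H) = ((4 - 3)/(-1 + H))/(-24 - 24*H + 6*H²) = (1/(-1 + H))/(-24 - 24*H + 6*H²) = 1/((-1 + H)*(-24 - 24*H + 6*H²)))
-1775 - z(a(3), 26) = -1775 - 26*(4 + 26) = -1775 - 26*30 = -1775 - 1*780 = -1775 - 780 = -2555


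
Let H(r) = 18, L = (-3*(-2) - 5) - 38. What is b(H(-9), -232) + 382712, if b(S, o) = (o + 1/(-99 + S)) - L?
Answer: 30983876/81 ≈ 3.8252e+5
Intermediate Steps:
L = -37 (L = (6 - 5) - 38 = 1 - 38 = -37)
b(S, o) = 37 + o + 1/(-99 + S) (b(S, o) = (o + 1/(-99 + S)) - 1*(-37) = (o + 1/(-99 + S)) + 37 = 37 + o + 1/(-99 + S))
b(H(-9), -232) + 382712 = (-3662 - 99*(-232) + 37*18 + 18*(-232))/(-99 + 18) + 382712 = (-3662 + 22968 + 666 - 4176)/(-81) + 382712 = -1/81*15796 + 382712 = -15796/81 + 382712 = 30983876/81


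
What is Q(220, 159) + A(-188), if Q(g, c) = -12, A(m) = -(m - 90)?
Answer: 266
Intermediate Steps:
A(m) = 90 - m (A(m) = -(-90 + m) = 90 - m)
Q(220, 159) + A(-188) = -12 + (90 - 1*(-188)) = -12 + (90 + 188) = -12 + 278 = 266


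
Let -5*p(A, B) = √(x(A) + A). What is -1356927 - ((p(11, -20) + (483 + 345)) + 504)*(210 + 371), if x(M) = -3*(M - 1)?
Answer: -2130819 + 581*I*√19/5 ≈ -2.1308e+6 + 506.5*I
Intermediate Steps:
x(M) = 3 - 3*M (x(M) = -3*(-1 + M) = 3 - 3*M)
p(A, B) = -√(3 - 2*A)/5 (p(A, B) = -√((3 - 3*A) + A)/5 = -√(3 - 2*A)/5)
-1356927 - ((p(11, -20) + (483 + 345)) + 504)*(210 + 371) = -1356927 - ((-√(3 - 2*11)/5 + (483 + 345)) + 504)*(210 + 371) = -1356927 - ((-√(3 - 22)/5 + 828) + 504)*581 = -1356927 - ((-I*√19/5 + 828) + 504)*581 = -1356927 - ((828 - I*√19/5) + 504)*581 = -1356927 - (1332 - I*√19/5)*581 = -1356927 - (773892 - 581*I*√19/5) = -1356927 + (-773892 + 581*I*√19/5) = -2130819 + 581*I*√19/5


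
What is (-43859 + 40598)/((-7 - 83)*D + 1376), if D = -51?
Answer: -3261/5966 ≈ -0.54660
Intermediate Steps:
(-43859 + 40598)/((-7 - 83)*D + 1376) = (-43859 + 40598)/((-7 - 83)*(-51) + 1376) = -3261/(-90*(-51) + 1376) = -3261/(4590 + 1376) = -3261/5966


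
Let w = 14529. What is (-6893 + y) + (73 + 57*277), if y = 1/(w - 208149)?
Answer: 1736577779/193620 ≈ 8969.0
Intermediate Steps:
y = -1/193620 (y = 1/(14529 - 208149) = 1/(-193620) = -1/193620 ≈ -5.1648e-6)
(-6893 + y) + (73 + 57*277) = (-6893 - 1/193620) + (73 + 57*277) = -1334622661/193620 + (73 + 15789) = -1334622661/193620 + 15862 = 1736577779/193620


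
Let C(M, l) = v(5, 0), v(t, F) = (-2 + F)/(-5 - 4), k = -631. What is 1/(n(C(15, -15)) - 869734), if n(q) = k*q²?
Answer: -81/70450978 ≈ -1.1497e-6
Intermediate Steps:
v(t, F) = 2/9 - F/9 (v(t, F) = (-2 + F)/(-9) = (-2 + F)*(-⅑) = 2/9 - F/9)
C(M, l) = 2/9 (C(M, l) = 2/9 - ⅑*0 = 2/9 + 0 = 2/9)
n(q) = -631*q²
1/(n(C(15, -15)) - 869734) = 1/(-631*(2/9)² - 869734) = 1/(-631*4/81 - 869734) = 1/(-2524/81 - 869734) = 1/(-70450978/81) = -81/70450978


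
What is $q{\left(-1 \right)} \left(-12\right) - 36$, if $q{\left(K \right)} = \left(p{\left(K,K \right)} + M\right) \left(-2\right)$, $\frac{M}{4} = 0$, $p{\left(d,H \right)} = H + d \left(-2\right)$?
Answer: $-12$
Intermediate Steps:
$p{\left(d,H \right)} = H - 2 d$
$M = 0$ ($M = 4 \cdot 0 = 0$)
$q{\left(K \right)} = 2 K$ ($q{\left(K \right)} = \left(\left(K - 2 K\right) + 0\right) \left(-2\right) = \left(- K + 0\right) \left(-2\right) = - K \left(-2\right) = 2 K$)
$q{\left(-1 \right)} \left(-12\right) - 36 = 2 \left(-1\right) \left(-12\right) - 36 = \left(-2\right) \left(-12\right) - 36 = 24 - 36 = -12$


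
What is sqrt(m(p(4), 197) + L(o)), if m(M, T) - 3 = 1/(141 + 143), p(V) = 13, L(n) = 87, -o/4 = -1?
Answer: sqrt(1814831)/142 ≈ 9.4870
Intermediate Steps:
o = 4 (o = -4*(-1) = 4)
m(M, T) = 853/284 (m(M, T) = 3 + 1/(141 + 143) = 3 + 1/284 = 853/284)
sqrt(m(p(4), 197) + L(o)) = sqrt(853/284 + 87) = sqrt(25561/284) = sqrt(1814831)/142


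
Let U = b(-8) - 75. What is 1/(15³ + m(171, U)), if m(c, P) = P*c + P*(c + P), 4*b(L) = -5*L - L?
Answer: -1/14202 ≈ -7.0413e-5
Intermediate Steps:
b(L) = -3*L/2 (b(L) = (-5*L - L)/4 = (-6*L)/4 = -3*L/2)
U = -63 (U = -3/2*(-8) - 75 = 12 - 75 = -63)
m(c, P) = P*c + P*(P + c)
1/(15³ + m(171, U)) = 1/(15³ - 63*(-63 + 2*171)) = 1/(3375 - 63*(-63 + 342)) = 1/(3375 - 63*279) = 1/(3375 - 17577) = 1/(-14202) = -1/14202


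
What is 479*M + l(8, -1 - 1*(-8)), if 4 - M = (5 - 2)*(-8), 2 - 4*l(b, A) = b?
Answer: 26821/2 ≈ 13411.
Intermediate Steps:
l(b, A) = ½ - b/4
M = 28 (M = 4 - (5 - 2)*(-8) = 4 - 3*(-8) = 4 - 1*(-24) = 4 + 24 = 28)
479*M + l(8, -1 - 1*(-8)) = 479*28 + (½ - ¼*8) = 13412 + (½ - 2) = 13412 - 3/2 = 26821/2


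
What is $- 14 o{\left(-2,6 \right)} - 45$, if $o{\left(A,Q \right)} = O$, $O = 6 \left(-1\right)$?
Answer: $39$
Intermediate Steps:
$O = -6$
$o{\left(A,Q \right)} = -6$
$- 14 o{\left(-2,6 \right)} - 45 = \left(-14\right) \left(-6\right) - 45 = 84 - 45 = 39$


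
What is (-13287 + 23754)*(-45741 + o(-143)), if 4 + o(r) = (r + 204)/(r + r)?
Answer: -136941132177/286 ≈ -4.7882e+8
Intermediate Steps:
o(r) = -4 + (204 + r)/(2*r) (o(r) = -4 + (r + 204)/(r + r) = -4 + (204 + r)/((2*r)) = -4 + (204 + r)*(1/(2*r)) = -4 + (204 + r)/(2*r))
(-13287 + 23754)*(-45741 + o(-143)) = (-13287 + 23754)*(-45741 + (-7/2 + 102/(-143))) = 10467*(-45741 + (-7/2 + 102*(-1/143))) = 10467*(-45741 + (-7/2 - 102/143)) = 10467*(-45741 - 1205/286) = 10467*(-13083131/286) = -136941132177/286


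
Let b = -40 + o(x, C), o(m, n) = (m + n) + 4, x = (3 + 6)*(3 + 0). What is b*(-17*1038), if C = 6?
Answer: 52938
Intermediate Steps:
x = 27 (x = 9*3 = 27)
o(m, n) = 4 + m + n
b = -3 (b = -40 + (4 + 27 + 6) = -40 + 37 = -3)
b*(-17*1038) = -(-51)*1038 = -3*(-17646) = 52938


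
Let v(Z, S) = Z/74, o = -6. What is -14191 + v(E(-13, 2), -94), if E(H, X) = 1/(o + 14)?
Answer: -8401071/592 ≈ -14191.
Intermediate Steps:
E(H, X) = 1/8 (E(H, X) = 1/(-6 + 14) = 1/8)
v(Z, S) = Z/74 (v(Z, S) = Z*(1/74) = Z/74)
-14191 + v(E(-13, 2), -94) = -14191 + (1/74)*(1/8) = -14191 + 1/592 = -8401071/592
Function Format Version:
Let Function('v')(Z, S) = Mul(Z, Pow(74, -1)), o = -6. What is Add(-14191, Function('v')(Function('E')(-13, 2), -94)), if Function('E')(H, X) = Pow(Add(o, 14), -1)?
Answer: Rational(-8401071, 592) ≈ -14191.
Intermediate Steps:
Function('E')(H, X) = Rational(1, 8) (Function('E')(H, X) = Pow(Add(-6, 14), -1) = Pow(8, -1) = Rational(1, 8))
Function('v')(Z, S) = Mul(Rational(1, 74), Z) (Function('v')(Z, S) = Mul(Z, Rational(1, 74)) = Mul(Rational(1, 74), Z))
Add(-14191, Function('v')(Function('E')(-13, 2), -94)) = Add(-14191, Mul(Rational(1, 74), Rational(1, 8))) = Add(-14191, Rational(1, 592)) = Rational(-8401071, 592)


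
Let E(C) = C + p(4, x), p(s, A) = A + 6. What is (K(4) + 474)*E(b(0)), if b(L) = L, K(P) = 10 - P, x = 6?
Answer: 5760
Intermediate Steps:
p(s, A) = 6 + A
E(C) = 12 + C (E(C) = C + (6 + 6) = C + 12 = 12 + C)
(K(4) + 474)*E(b(0)) = ((10 - 1*4) + 474)*(12 + 0) = ((10 - 4) + 474)*12 = (6 + 474)*12 = 480*12 = 5760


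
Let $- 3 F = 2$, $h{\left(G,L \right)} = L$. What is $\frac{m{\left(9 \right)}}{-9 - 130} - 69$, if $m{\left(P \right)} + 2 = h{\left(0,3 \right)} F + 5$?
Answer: $- \frac{9592}{139} \approx -69.007$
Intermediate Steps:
$F = - \frac{2}{3}$ ($F = \left(- \frac{1}{3}\right) 2 = - \frac{2}{3} \approx -0.66667$)
$m{\left(P \right)} = 1$ ($m{\left(P \right)} = -2 + \left(3 \left(- \frac{2}{3}\right) + 5\right) = -2 + \left(-2 + 5\right) = -2 + 3 = 1$)
$\frac{m{\left(9 \right)}}{-9 - 130} - 69 = \frac{1}{-9 - 130} \cdot 1 - 69 = \frac{1}{-139} \cdot 1 - 69 = \left(- \frac{1}{139}\right) 1 - 69 = - \frac{1}{139} - 69 = - \frac{9592}{139}$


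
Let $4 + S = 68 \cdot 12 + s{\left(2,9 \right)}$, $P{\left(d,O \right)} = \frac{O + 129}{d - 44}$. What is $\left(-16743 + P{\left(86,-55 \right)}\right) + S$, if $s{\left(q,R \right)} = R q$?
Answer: $- \frac{334136}{21} \approx -15911.0$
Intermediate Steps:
$P{\left(d,O \right)} = \frac{129 + O}{-44 + d}$
$S = 830$ ($S = -4 + \left(68 \cdot 12 + 9 \cdot 2\right) = -4 + \left(816 + 18\right) = -4 + 834 = 830$)
$\left(-16743 + P{\left(86,-55 \right)}\right) + S = \left(-16743 + \frac{129 - 55}{-44 + 86}\right) + 830 = \left(-16743 + \frac{1}{42} \cdot 74\right) + 830 = \left(-16743 + \frac{37}{21}\right) + 830 = - \frac{351566}{21} + 830 = - \frac{334136}{21}$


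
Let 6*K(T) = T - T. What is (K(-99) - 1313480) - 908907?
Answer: -2222387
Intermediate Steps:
K(T) = 0 (K(T) = (T - T)/6 = (1/6)*0 = 0)
(K(-99) - 1313480) - 908907 = (0 - 1313480) - 908907 = -1313480 - 908907 = -2222387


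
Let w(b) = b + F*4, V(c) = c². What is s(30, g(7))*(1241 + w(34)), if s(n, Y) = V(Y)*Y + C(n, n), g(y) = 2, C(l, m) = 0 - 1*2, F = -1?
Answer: 7626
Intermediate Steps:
C(l, m) = -2 (C(l, m) = 0 - 2 = -2)
w(b) = -4 + b (w(b) = b - 1*4 = b - 4 = -4 + b)
s(n, Y) = -2 + Y³ (s(n, Y) = Y²*Y - 2 = Y³ - 2 = -2 + Y³)
s(30, g(7))*(1241 + w(34)) = (-2 + 2³)*(1241 + (-4 + 34)) = (-2 + 8)*(1241 + 30) = 6*1271 = 7626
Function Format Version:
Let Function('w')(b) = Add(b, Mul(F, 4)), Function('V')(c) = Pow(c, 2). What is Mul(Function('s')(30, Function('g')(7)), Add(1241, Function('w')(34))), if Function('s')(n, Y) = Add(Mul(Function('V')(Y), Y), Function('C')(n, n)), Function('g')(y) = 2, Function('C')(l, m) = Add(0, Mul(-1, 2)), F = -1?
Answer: 7626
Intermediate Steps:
Function('C')(l, m) = -2 (Function('C')(l, m) = Add(0, -2) = -2)
Function('w')(b) = Add(-4, b) (Function('w')(b) = Add(b, Mul(-1, 4)) = Add(b, -4) = Add(-4, b))
Function('s')(n, Y) = Add(-2, Pow(Y, 3)) (Function('s')(n, Y) = Add(Mul(Pow(Y, 2), Y), -2) = Add(Pow(Y, 3), -2) = Add(-2, Pow(Y, 3)))
Mul(Function('s')(30, Function('g')(7)), Add(1241, Function('w')(34))) = Mul(Add(-2, Pow(2, 3)), Add(1241, Add(-4, 34))) = Mul(Add(-2, 8), Add(1241, 30)) = Mul(6, 1271) = 7626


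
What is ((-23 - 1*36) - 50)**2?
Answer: 11881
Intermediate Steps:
((-23 - 1*36) - 50)**2 = ((-23 - 36) - 50)**2 = (-59 - 50)**2 = (-109)**2 = 11881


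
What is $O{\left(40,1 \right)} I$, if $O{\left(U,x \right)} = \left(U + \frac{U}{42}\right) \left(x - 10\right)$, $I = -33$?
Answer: $\frac{85140}{7} \approx 12163.0$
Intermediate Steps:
$O{\left(U,x \right)} = \frac{43 U \left(-10 + x\right)}{42}$ ($O{\left(U,x \right)} = \left(U + U \frac{1}{42}\right) \left(-10 + x\right) = \left(U + \frac{U}{42}\right) \left(-10 + x\right) = \frac{43 U}{42} \left(-10 + x\right) = \frac{43 U \left(-10 + x\right)}{42}$)
$O{\left(40,1 \right)} I = \frac{43}{42} \cdot 40 \left(-10 + 1\right) \left(-33\right) = \frac{43}{42} \cdot 40 \left(-9\right) \left(-33\right) = \left(- \frac{2580}{7}\right) \left(-33\right) = \frac{85140}{7}$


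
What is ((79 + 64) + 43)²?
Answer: 34596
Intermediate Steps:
((79 + 64) + 43)² = (143 + 43)² = 186² = 34596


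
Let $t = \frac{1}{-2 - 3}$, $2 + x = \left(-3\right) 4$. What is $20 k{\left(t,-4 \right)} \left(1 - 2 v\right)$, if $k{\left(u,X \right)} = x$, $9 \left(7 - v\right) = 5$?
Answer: $\frac{29960}{9} \approx 3328.9$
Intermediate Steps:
$v = \frac{58}{9}$ ($v = 7 - \frac{5}{9} = \frac{58}{9} \approx 6.4444$)
$x = -14$ ($x = -2 - 12 = -14$)
$t = - \frac{1}{5}$ ($t = \frac{1}{-5} = - \frac{1}{5} \approx -0.2$)
$k{\left(u,X \right)} = -14$
$20 k{\left(t,-4 \right)} \left(1 - 2 v\right) = 20 \left(-14\right) \left(1 - \frac{116}{9}\right) = - 280 \left(1 - \frac{116}{9}\right) = \left(-280\right) \left(- \frac{107}{9}\right) = \frac{29960}{9}$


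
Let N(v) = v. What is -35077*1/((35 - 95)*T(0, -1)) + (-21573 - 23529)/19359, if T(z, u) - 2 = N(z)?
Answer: 74849267/258120 ≈ 289.98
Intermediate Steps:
T(z, u) = 2 + z
-35077*1/((35 - 95)*T(0, -1)) + (-21573 - 23529)/19359 = -35077*1/((2 + 0)*(35 - 95)) + (-21573 - 23529)/19359 = -35077/((-60*2)) - 45102*1/19359 = -35077/(-120) - 15034/6453 = -35077*(-1/120) - 15034/6453 = 35077/120 - 15034/6453 = 74849267/258120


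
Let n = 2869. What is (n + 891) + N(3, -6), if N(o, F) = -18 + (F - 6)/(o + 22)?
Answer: 93538/25 ≈ 3741.5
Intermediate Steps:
N(o, F) = -18 + (-6 + F)/(22 + o)
(n + 891) + N(3, -6) = (2869 + 891) + (-402 - 6 - 18*3)/(22 + 3) = 3760 + (-402 - 6 - 54)/25 = 3760 + (1/25)*(-462) = 3760 - 462/25 = 93538/25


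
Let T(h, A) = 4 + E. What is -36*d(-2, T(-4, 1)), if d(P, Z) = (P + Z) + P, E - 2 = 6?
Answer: -288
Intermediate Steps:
E = 8 (E = 2 + 6 = 8)
T(h, A) = 12 (T(h, A) = 4 + 8 = 12)
d(P, Z) = Z + 2*P
-36*d(-2, T(-4, 1)) = -36*(12 + 2*(-2)) = -36*(12 - 4) = -36*8 = -288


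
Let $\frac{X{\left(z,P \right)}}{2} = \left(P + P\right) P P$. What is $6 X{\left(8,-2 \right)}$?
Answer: $-192$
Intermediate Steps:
$X{\left(z,P \right)} = 4 P^{3}$ ($X{\left(z,P \right)} = 2 \left(P + P\right) P P = 2 \cdot 2 P P^{2} = 2 \cdot 2 P^{3} = 4 P^{3}$)
$6 X{\left(8,-2 \right)} = 6 \cdot 4 \left(-2\right)^{3} = 6 \cdot 4 \left(-8\right) = 6 \left(-32\right) = -192$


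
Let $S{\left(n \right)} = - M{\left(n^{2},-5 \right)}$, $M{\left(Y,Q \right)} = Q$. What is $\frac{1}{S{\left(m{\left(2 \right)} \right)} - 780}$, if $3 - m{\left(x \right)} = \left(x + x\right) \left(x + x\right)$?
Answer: $- \frac{1}{775} \approx -0.0012903$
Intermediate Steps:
$m{\left(x \right)} = 3 - 4 x^{2}$ ($m{\left(x \right)} = 3 - \left(x + x\right) \left(x + x\right) = 3 - 2 x 2 x = 3 - 4 x^{2}$)
$S{\left(n \right)} = 5$ ($S{\left(n \right)} = \left(-1\right) \left(-5\right) = 5$)
$\frac{1}{S{\left(m{\left(2 \right)} \right)} - 780} = \frac{1}{5 - 780} = \frac{1}{-775} = - \frac{1}{775}$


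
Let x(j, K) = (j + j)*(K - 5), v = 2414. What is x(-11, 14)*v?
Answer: -477972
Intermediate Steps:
x(j, K) = 2*j*(-5 + K) (x(j, K) = (2*j)*(-5 + K) = 2*j*(-5 + K))
x(-11, 14)*v = (2*(-11)*(-5 + 14))*2414 = (2*(-11)*9)*2414 = -198*2414 = -477972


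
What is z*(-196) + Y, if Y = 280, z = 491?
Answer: -95956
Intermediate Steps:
z*(-196) + Y = 491*(-196) + 280 = -96236 + 280 = -95956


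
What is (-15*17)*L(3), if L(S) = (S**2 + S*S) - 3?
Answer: -3825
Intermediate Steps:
L(S) = -3 + 2*S**2 (L(S) = (S**2 + S**2) - 3 = 2*S**2 - 3 = -3 + 2*S**2)
(-15*17)*L(3) = (-15*17)*(-3 + 2*3**2) = -255*(-3 + 2*9) = -255*(-3 + 18) = -255*15 = -3825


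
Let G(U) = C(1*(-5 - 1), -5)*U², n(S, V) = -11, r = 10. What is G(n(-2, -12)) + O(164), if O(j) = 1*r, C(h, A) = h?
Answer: -716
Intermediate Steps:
G(U) = -6*U² (G(U) = (1*(-5 - 1))*U² = (1*(-6))*U² = -6*U²)
O(j) = 10 (O(j) = 1*10 = 10)
G(n(-2, -12)) + O(164) = -6*(-11)² + 10 = -6*121 + 10 = -726 + 10 = -716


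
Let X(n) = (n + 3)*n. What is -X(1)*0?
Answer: 0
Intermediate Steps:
X(n) = n*(3 + n) (X(n) = (3 + n)*n = n*(3 + n))
-X(1)*0 = -1*(3 + 1)*0 = -1*4*0 = -4*0 = -1*0 = 0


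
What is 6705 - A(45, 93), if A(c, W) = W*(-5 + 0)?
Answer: 7170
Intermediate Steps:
A(c, W) = -5*W (A(c, W) = W*(-5) = -5*W)
6705 - A(45, 93) = 6705 - (-5)*93 = 6705 - 1*(-465) = 6705 + 465 = 7170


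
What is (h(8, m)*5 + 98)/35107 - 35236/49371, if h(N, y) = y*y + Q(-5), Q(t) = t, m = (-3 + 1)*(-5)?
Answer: -1208740669/1733267697 ≈ -0.69738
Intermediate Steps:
m = 10 (m = -2*(-5) = 10)
h(N, y) = -5 + y**2 (h(N, y) = y*y - 5 = y**2 - 5 = -5 + y**2)
(h(8, m)*5 + 98)/35107 - 35236/49371 = ((-5 + 10**2)*5 + 98)/35107 - 35236/49371 = ((-5 + 100)*5 + 98)*(1/35107) - 35236*1/49371 = (95*5 + 98)*(1/35107) - 35236/49371 = (475 + 98)*(1/35107) - 35236/49371 = 573*(1/35107) - 35236/49371 = 573/35107 - 35236/49371 = -1208740669/1733267697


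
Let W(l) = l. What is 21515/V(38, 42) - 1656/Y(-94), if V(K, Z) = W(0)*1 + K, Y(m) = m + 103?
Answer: 14523/38 ≈ 382.18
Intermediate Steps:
Y(m) = 103 + m
V(K, Z) = K (V(K, Z) = 0*1 + K = 0 + K = K)
21515/V(38, 42) - 1656/Y(-94) = 21515/38 - 1656/(103 - 94) = 21515*(1/38) - 1656/9 = 21515/38 - 1656*⅑ = 21515/38 - 184 = 14523/38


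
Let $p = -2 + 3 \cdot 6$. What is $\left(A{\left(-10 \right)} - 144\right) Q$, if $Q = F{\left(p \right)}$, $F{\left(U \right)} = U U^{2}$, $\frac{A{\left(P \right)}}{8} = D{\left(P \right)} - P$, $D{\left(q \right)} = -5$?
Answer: $-425984$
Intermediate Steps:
$p = 16$ ($p = -2 + 18 = 16$)
$A{\left(P \right)} = -40 - 8 P$ ($A{\left(P \right)} = 8 \left(-5 - P\right) = -40 - 8 P$)
$F{\left(U \right)} = U^{3}$
$Q = 4096$ ($Q = 16^{3} = 4096$)
$\left(A{\left(-10 \right)} - 144\right) Q = \left(\left(-40 - -80\right) - 144\right) 4096 = \left(\left(-40 + 80\right) - 144\right) 4096 = \left(40 - 144\right) 4096 = \left(-104\right) 4096 = -425984$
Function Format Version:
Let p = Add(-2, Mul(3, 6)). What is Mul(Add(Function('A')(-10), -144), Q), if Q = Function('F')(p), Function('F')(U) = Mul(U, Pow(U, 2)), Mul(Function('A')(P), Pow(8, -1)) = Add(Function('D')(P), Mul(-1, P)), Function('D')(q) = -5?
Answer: -425984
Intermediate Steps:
p = 16 (p = Add(-2, 18) = 16)
Function('A')(P) = Add(-40, Mul(-8, P)) (Function('A')(P) = Mul(8, Add(-5, Mul(-1, P))) = Add(-40, Mul(-8, P)))
Function('F')(U) = Pow(U, 3)
Q = 4096 (Q = Pow(16, 3) = 4096)
Mul(Add(Function('A')(-10), -144), Q) = Mul(Add(Add(-40, Mul(-8, -10)), -144), 4096) = Mul(Add(Add(-40, 80), -144), 4096) = Mul(Add(40, -144), 4096) = Mul(-104, 4096) = -425984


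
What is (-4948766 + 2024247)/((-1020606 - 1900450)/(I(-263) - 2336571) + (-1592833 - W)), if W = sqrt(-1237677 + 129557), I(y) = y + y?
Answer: 5088711419034703245474507/2771554794373806757035221 - 31947576500805962542*I*sqrt(277030)/13857773971869033785176105 ≈ 1.8361 - 0.0012134*I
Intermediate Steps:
I(y) = 2*y
W = 2*I*sqrt(277030) (W = sqrt(-1108120) = 2*I*sqrt(277030) ≈ 1052.7*I)
(-4948766 + 2024247)/((-1020606 - 1900450)/(I(-263) - 2336571) + (-1592833 - W)) = (-4948766 + 2024247)/((-1020606 - 1900450)/(2*(-263) - 2336571) + (-1592833 - 2*I*sqrt(277030))) = -2924519/(-2921056/(-526 - 2336571) + (-1592833 - 2*I*sqrt(277030))) = -2924519/(-2921056/(-2337097) + (-1592833 - 2*I*sqrt(277030))) = -2924519/(-2921056*(-1/2337097) + (-1592833 - 2*I*sqrt(277030))) = -2924519/(2921056/2337097 + (-1592833 - 2*I*sqrt(277030))) = -2924519/(-3722602304745/2337097 - 2*I*sqrt(277030))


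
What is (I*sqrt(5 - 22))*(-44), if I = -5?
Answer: 220*I*sqrt(17) ≈ 907.08*I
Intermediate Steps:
(I*sqrt(5 - 22))*(-44) = -5*sqrt(5 - 22)*(-44) = -5*I*sqrt(17)*(-44) = 220*I*sqrt(17)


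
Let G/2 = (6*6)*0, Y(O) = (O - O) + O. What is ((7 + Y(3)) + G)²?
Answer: 100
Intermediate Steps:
Y(O) = O (Y(O) = 0 + O = O)
G = 0 (G = 2*((6*6)*0) = 2*(36*0) = 2*0 = 0)
((7 + Y(3)) + G)² = ((7 + 3) + 0)² = (10 + 0)² = 10² = 100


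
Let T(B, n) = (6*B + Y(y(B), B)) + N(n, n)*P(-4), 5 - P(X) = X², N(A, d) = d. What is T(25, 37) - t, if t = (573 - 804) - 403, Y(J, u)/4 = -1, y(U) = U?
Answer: 373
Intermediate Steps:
Y(J, u) = -4 (Y(J, u) = 4*(-1) = -4)
P(X) = 5 - X²
T(B, n) = -4 - 11*n + 6*B (T(B, n) = (6*B - 4) + n*(5 - 1*(-4)²) = (-4 + 6*B) + n*(5 - 1*16) = (-4 + 6*B) + n*(5 - 16) = (-4 + 6*B) + n*(-11) = (-4 + 6*B) - 11*n = -4 - 11*n + 6*B)
t = -634 (t = -231 - 403 = -634)
T(25, 37) - t = (-4 - 11*37 + 6*25) - 1*(-634) = (-4 - 407 + 150) + 634 = -261 + 634 = 373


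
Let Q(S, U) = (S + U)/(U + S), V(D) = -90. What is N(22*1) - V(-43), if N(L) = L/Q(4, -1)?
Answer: 112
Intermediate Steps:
Q(S, U) = 1 (Q(S, U) = (S + U)/(S + U) = 1)
N(L) = L (N(L) = L/1 = L*1 = L)
N(22*1) - V(-43) = 22*1 - 1*(-90) = 22 + 90 = 112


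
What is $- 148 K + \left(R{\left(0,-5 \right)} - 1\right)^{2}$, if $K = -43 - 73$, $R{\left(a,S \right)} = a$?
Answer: $17169$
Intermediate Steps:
$K = -116$
$- 148 K + \left(R{\left(0,-5 \right)} - 1\right)^{2} = \left(-148\right) \left(-116\right) + \left(0 - 1\right)^{2} = 17168 + \left(-1\right)^{2} = 17168 + 1 = 17169$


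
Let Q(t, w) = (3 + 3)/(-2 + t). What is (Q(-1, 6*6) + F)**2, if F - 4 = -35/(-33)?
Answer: 10201/1089 ≈ 9.3673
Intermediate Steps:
Q(t, w) = 6/(-2 + t)
F = 167/33 (F = 4 - 35/(-33) = 4 - 35*(-1/33) = 4 + 35/33 = 167/33 ≈ 5.0606)
(Q(-1, 6*6) + F)**2 = (6/(-2 - 1) + 167/33)**2 = (6/(-3) + 167/33)**2 = (6*(-1/3) + 167/33)**2 = (-2 + 167/33)**2 = (101/33)**2 = 10201/1089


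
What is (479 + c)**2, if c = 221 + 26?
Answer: 527076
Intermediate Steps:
c = 247
(479 + c)**2 = (479 + 247)**2 = 726**2 = 527076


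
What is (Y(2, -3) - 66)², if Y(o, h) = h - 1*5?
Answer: 5476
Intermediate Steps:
Y(o, h) = -5 + h (Y(o, h) = h - 5 = -5 + h)
(Y(2, -3) - 66)² = ((-5 - 3) - 66)² = (-8 - 66)² = (-74)² = 5476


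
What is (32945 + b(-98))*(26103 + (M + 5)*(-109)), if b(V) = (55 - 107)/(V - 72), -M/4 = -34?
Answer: 30058967634/85 ≈ 3.5363e+8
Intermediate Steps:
M = 136 (M = -4*(-34) = 136)
b(V) = -52/(-72 + V)
(32945 + b(-98))*(26103 + (M + 5)*(-109)) = (32945 - 52/(-72 - 98))*(26103 + (136 + 5)*(-109)) = (32945 - 52/(-170))*(26103 + 141*(-109)) = (32945 - 52*(-1/170))*(26103 - 15369) = (32945 + 26/85)*10734 = (2800351/85)*10734 = 30058967634/85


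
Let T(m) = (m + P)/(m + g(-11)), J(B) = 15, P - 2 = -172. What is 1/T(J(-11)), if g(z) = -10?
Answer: -1/31 ≈ -0.032258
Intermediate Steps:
P = -170 (P = 2 - 172 = -170)
T(m) = (-170 + m)/(-10 + m) (T(m) = (m - 170)/(m - 10) = (-170 + m)/(-10 + m))
1/T(J(-11)) = 1/((-170 + 15)/(-10 + 15)) = 1/(-155/5) = 1/((⅕)*(-155)) = 1/(-31) = -1/31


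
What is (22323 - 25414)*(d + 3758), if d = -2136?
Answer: -5013602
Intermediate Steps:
(22323 - 25414)*(d + 3758) = (22323 - 25414)*(-2136 + 3758) = -3091*1622 = -5013602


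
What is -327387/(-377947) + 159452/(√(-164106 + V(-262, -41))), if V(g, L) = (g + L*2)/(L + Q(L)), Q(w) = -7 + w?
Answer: 327387/377947 - 79726*I*√1299853010/7302545 ≈ 0.86622 - 393.62*I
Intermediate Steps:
V(g, L) = (g + 2*L)/(-7 + 2*L) (V(g, L) = (g + L*2)/(L + (-7 + L)) = (g + 2*L)/(-7 + 2*L))
-327387/(-377947) + 159452/(√(-164106 + V(-262, -41))) = -327387/(-377947) + 159452/(√(-164106 + (-262 + 2*(-41))/(-7 + 2*(-41)))) = -327387*(-1/377947) + 159452/(√(-164106 + (-262 - 82)/(-7 - 82))) = 327387/377947 + 159452/(√(-164106 - 344/(-89))) = 327387/377947 + 159452/(√(-164106 - 1/89*(-344))) = 327387/377947 + 159452/(√(-164106 + 344/89)) = 327387/377947 + 159452/(√(-14605090/89)) = 327387/377947 + 159452/((I*√1299853010/89)) = 327387/377947 + 159452*(-I*√1299853010/14605090) = 327387/377947 - 79726*I*√1299853010/7302545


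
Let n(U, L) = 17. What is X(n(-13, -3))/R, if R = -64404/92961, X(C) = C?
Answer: -175593/7156 ≈ -24.538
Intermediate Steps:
R = -7156/10329 (R = -64404*1/92961 = -7156/10329 ≈ -0.69281)
X(n(-13, -3))/R = 17/(-7156/10329) = 17*(-10329/7156) = -175593/7156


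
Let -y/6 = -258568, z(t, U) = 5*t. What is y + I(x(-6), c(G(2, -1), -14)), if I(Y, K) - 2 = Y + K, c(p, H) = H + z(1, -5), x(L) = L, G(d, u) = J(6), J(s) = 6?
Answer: 1551395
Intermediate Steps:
G(d, u) = 6
c(p, H) = 5 + H (c(p, H) = H + 5*1 = H + 5 = 5 + H)
I(Y, K) = 2 + K + Y (I(Y, K) = 2 + (Y + K) = 2 + (K + Y) = 2 + K + Y)
y = 1551408 (y = -6*(-258568) = 1551408)
y + I(x(-6), c(G(2, -1), -14)) = 1551408 + (2 + (5 - 14) - 6) = 1551408 + (2 - 9 - 6) = 1551408 - 13 = 1551395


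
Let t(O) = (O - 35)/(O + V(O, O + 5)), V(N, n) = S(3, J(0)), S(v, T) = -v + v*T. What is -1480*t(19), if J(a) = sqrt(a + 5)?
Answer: 378880/211 - 71040*sqrt(5)/211 ≈ 1042.8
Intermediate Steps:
J(a) = sqrt(5 + a)
S(v, T) = -v + T*v
V(N, n) = -3 + 3*sqrt(5) (V(N, n) = 3*(-1 + sqrt(5 + 0)) = 3*(-1 + sqrt(5)) = -3 + 3*sqrt(5))
t(O) = (-35 + O)/(-3 + O + 3*sqrt(5)) (t(O) = (O - 35)/(O + (-3 + 3*sqrt(5))) = (-35 + O)/(-3 + O + 3*sqrt(5)))
-1480*t(19) = -1480*(-35 + 19)/(-3 + 19 + 3*sqrt(5)) = -1480*(-16)/(16 + 3*sqrt(5)) = -(-23680)/(16 + 3*sqrt(5)) = 23680/(16 + 3*sqrt(5))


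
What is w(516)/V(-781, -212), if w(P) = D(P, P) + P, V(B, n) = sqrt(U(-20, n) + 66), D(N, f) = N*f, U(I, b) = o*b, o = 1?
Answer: -133386*I*sqrt(146)/73 ≈ -22078.0*I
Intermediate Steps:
U(I, b) = b (U(I, b) = 1*b = b)
V(B, n) = sqrt(66 + n) (V(B, n) = sqrt(n + 66) = sqrt(66 + n))
w(P) = P + P**2 (w(P) = P*P + P = P**2 + P = P + P**2)
w(516)/V(-781, -212) = (516*(1 + 516))/(sqrt(66 - 212)) = (516*517)/(sqrt(-146)) = 266772/((I*sqrt(146))) = 266772*(-I*sqrt(146)/146) = -133386*I*sqrt(146)/73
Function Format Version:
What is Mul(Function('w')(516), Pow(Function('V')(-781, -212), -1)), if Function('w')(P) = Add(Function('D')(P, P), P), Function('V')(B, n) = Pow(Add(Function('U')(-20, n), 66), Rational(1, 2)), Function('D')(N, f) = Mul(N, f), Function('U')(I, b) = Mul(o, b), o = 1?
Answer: Mul(Rational(-133386, 73), I, Pow(146, Rational(1, 2))) ≈ Mul(-22078., I)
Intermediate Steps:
Function('U')(I, b) = b (Function('U')(I, b) = Mul(1, b) = b)
Function('V')(B, n) = Pow(Add(66, n), Rational(1, 2)) (Function('V')(B, n) = Pow(Add(n, 66), Rational(1, 2)) = Pow(Add(66, n), Rational(1, 2)))
Function('w')(P) = Add(P, Pow(P, 2)) (Function('w')(P) = Add(Mul(P, P), P) = Add(Pow(P, 2), P) = Add(P, Pow(P, 2)))
Mul(Function('w')(516), Pow(Function('V')(-781, -212), -1)) = Mul(Mul(516, Add(1, 516)), Pow(Pow(Add(66, -212), Rational(1, 2)), -1)) = Mul(Mul(516, 517), Pow(Pow(-146, Rational(1, 2)), -1)) = Mul(266772, Pow(Mul(I, Pow(146, Rational(1, 2))), -1)) = Mul(266772, Mul(Rational(-1, 146), I, Pow(146, Rational(1, 2)))) = Mul(Rational(-133386, 73), I, Pow(146, Rational(1, 2)))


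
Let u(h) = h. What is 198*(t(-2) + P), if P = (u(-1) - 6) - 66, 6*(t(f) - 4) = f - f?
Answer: -13662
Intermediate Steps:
t(f) = 4 (t(f) = 4 + (f - f)/6 = 4 + (1/6)*0 = 4 + 0 = 4)
P = -73 (P = (-1 - 6) - 66 = -7 - 66 = -73)
198*(t(-2) + P) = 198*(4 - 73) = 198*(-69) = -13662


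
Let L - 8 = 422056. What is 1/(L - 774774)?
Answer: -1/352710 ≈ -2.8352e-6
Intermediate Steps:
L = 422064 (L = 8 + 422056 = 422064)
1/(L - 774774) = 1/(422064 - 774774) = 1/(-352710) = -1/352710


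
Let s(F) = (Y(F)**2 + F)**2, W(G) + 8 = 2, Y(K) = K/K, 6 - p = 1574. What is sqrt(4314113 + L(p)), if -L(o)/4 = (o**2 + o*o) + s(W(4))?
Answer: I*sqrt(15354979) ≈ 3918.5*I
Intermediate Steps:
p = -1568 (p = 6 - 1*1574 = 6 - 1574 = -1568)
Y(K) = 1
W(G) = -6 (W(G) = -8 + 2 = -6)
s(F) = (1 + F)**2 (s(F) = (1**2 + F)**2 = (1 + F)**2)
L(o) = -100 - 8*o**2 (L(o) = -4*((o**2 + o*o) + (1 - 6)**2) = -4*((o**2 + o**2) + (-5)**2) = -4*(2*o**2 + 25) = -4*(25 + 2*o**2) = -100 - 8*o**2)
sqrt(4314113 + L(p)) = sqrt(4314113 + (-100 - 8*(-1568)**2)) = sqrt(4314113 + (-100 - 8*2458624)) = sqrt(4314113 + (-100 - 19668992)) = sqrt(4314113 - 19669092) = sqrt(-15354979) = I*sqrt(15354979)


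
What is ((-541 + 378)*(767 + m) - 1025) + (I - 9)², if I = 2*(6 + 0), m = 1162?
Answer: -315443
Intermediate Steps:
I = 12 (I = 2*6 = 12)
((-541 + 378)*(767 + m) - 1025) + (I - 9)² = ((-541 + 378)*(767 + 1162) - 1025) + (12 - 9)² = (-163*1929 - 1025) + 3² = (-314427 - 1025) + 9 = -315452 + 9 = -315443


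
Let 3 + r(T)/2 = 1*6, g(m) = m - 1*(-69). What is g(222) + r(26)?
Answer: 297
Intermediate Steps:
g(m) = 69 + m (g(m) = m + 69 = 69 + m)
r(T) = 6 (r(T) = -6 + 2*(1*6) = -6 + 2*6 = -6 + 12 = 6)
g(222) + r(26) = (69 + 222) + 6 = 291 + 6 = 297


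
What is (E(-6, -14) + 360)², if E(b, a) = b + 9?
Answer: 131769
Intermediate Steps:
E(b, a) = 9 + b
(E(-6, -14) + 360)² = ((9 - 6) + 360)² = (3 + 360)² = 363² = 131769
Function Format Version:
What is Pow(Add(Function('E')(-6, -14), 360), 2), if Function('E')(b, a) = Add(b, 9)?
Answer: 131769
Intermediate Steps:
Function('E')(b, a) = Add(9, b)
Pow(Add(Function('E')(-6, -14), 360), 2) = Pow(Add(Add(9, -6), 360), 2) = Pow(Add(3, 360), 2) = Pow(363, 2) = 131769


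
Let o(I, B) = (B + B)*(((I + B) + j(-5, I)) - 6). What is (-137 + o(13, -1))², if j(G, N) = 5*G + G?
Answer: 7921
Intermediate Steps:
j(G, N) = 6*G
o(I, B) = 2*B*(-36 + B + I) (o(I, B) = (B + B)*(((I + B) + 6*(-5)) - 6) = (2*B)*(((B + I) - 30) - 6) = (2*B)*((-30 + B + I) - 6) = (2*B)*(-36 + B + I) = 2*B*(-36 + B + I))
(-137 + o(13, -1))² = (-137 + 2*(-1)*(-36 - 1 + 13))² = (-137 + 2*(-1)*(-24))² = (-137 + 48)² = (-89)² = 7921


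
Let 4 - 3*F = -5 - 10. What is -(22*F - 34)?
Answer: -316/3 ≈ -105.33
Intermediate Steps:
F = 19/3 (F = 4/3 - (-5 - 10)/3 = 4/3 - ⅓*(-15) = 4/3 + 5 = 19/3 ≈ 6.3333)
-(22*F - 34) = -(22*(19/3) - 34) = -(418/3 - 34) = -1*316/3 = -316/3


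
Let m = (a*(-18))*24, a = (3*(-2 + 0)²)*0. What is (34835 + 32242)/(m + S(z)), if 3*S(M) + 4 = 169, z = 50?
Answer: 67077/55 ≈ 1219.6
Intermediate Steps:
a = 0 (a = (3*(-2)²)*0 = (3*4)*0 = 12*0 = 0)
S(M) = 55 (S(M) = -4/3 + (⅓)*169 = -4/3 + 169/3 = 55)
m = 0 (m = (0*(-18))*24 = 0*24 = 0)
(34835 + 32242)/(m + S(z)) = (34835 + 32242)/(0 + 55) = 67077/55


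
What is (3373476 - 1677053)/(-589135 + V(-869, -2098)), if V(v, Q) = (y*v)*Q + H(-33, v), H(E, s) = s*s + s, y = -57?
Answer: -1696423/103755077 ≈ -0.016350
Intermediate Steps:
H(E, s) = s + s² (H(E, s) = s² + s = s + s²)
V(v, Q) = v*(1 + v) - 57*Q*v (V(v, Q) = (-57*v)*Q + v*(1 + v) = -57*Q*v + v*(1 + v) = v*(1 + v) - 57*Q*v)
(3373476 - 1677053)/(-589135 + V(-869, -2098)) = (3373476 - 1677053)/(-589135 - 869*(1 - 869 - 57*(-2098))) = 1696423/(-589135 - 869*(1 - 869 + 119586)) = 1696423/(-589135 - 869*118718) = 1696423/(-589135 - 103165942) = 1696423/(-103755077) = 1696423*(-1/103755077) = -1696423/103755077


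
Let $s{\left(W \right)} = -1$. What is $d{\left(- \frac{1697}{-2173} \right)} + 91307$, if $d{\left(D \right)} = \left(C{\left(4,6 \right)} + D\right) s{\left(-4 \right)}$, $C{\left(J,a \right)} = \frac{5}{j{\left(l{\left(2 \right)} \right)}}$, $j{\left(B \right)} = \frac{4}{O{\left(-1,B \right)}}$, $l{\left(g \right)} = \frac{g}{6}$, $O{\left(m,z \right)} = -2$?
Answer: $\frac{396827693}{4346} \approx 91309.0$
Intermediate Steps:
$l{\left(g \right)} = \frac{g}{6}$ ($l{\left(g \right)} = g \frac{1}{6} = \frac{g}{6}$)
$j{\left(B \right)} = -2$ ($j{\left(B \right)} = \frac{4}{-2} = 4 \left(- \frac{1}{2}\right) = -2$)
$C{\left(J,a \right)} = - \frac{5}{2}$ ($C{\left(J,a \right)} = \frac{5}{-2} = 5 \left(- \frac{1}{2}\right) = - \frac{5}{2}$)
$d{\left(D \right)} = \frac{5}{2} - D$ ($d{\left(D \right)} = \left(- \frac{5}{2} + D\right) \left(-1\right) = \frac{5}{2} - D$)
$d{\left(- \frac{1697}{-2173} \right)} + 91307 = \left(\frac{5}{2} - - \frac{1697}{-2173}\right) + 91307 = \left(\frac{5}{2} - \left(-1697\right) \left(- \frac{1}{2173}\right)\right) + 91307 = \left(\frac{5}{2} - \frac{1697}{2173}\right) + 91307 = \frac{7471}{4346} + 91307 = \frac{396827693}{4346}$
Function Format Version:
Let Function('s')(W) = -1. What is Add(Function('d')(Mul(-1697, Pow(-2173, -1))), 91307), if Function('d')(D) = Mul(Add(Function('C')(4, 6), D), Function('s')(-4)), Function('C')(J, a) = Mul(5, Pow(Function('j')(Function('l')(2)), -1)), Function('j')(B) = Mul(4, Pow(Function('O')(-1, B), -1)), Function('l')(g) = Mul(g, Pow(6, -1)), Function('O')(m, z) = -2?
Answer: Rational(396827693, 4346) ≈ 91309.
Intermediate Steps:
Function('l')(g) = Mul(Rational(1, 6), g) (Function('l')(g) = Mul(g, Rational(1, 6)) = Mul(Rational(1, 6), g))
Function('j')(B) = -2 (Function('j')(B) = Mul(4, Pow(-2, -1)) = Mul(4, Rational(-1, 2)) = -2)
Function('C')(J, a) = Rational(-5, 2) (Function('C')(J, a) = Mul(5, Pow(-2, -1)) = Mul(5, Rational(-1, 2)) = Rational(-5, 2))
Function('d')(D) = Add(Rational(5, 2), Mul(-1, D)) (Function('d')(D) = Mul(Add(Rational(-5, 2), D), -1) = Add(Rational(5, 2), Mul(-1, D)))
Add(Function('d')(Mul(-1697, Pow(-2173, -1))), 91307) = Add(Add(Rational(5, 2), Mul(-1, Mul(-1697, Pow(-2173, -1)))), 91307) = Add(Add(Rational(5, 2), Mul(-1, Mul(-1697, Rational(-1, 2173)))), 91307) = Add(Add(Rational(5, 2), Mul(-1, Rational(1697, 2173))), 91307) = Add(Add(Rational(5, 2), Rational(-1697, 2173)), 91307) = Add(Rational(7471, 4346), 91307) = Rational(396827693, 4346)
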